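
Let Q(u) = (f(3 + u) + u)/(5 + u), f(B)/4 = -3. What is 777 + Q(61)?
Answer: 51331/66 ≈ 777.74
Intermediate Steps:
f(B) = -12 (f(B) = 4*(-3) = -12)
Q(u) = (-12 + u)/(5 + u)
777 + Q(61) = 777 + (-12 + 61)/(5 + 61) = 777 + 49/66 = 51331/66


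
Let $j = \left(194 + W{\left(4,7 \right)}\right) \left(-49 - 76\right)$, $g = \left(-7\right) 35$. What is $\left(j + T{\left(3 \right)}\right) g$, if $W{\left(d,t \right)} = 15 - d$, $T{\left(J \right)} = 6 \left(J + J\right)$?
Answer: $6269305$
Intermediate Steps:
$T{\left(J \right)} = 12 J$ ($T{\left(J \right)} = 6 \cdot 2 J = 12 J$)
$g = -245$
$j = -25625$ ($j = \left(194 + \left(15 - 4\right)\right) \left(-49 - 76\right) = \left(194 + \left(15 - 4\right)\right) \left(-125\right) = \left(194 + 11\right) \left(-125\right) = 205 \left(-125\right) = -25625$)
$\left(j + T{\left(3 \right)}\right) g = \left(-25625 + 12 \cdot 3\right) \left(-245\right) = \left(-25625 + 36\right) \left(-245\right) = \left(-25589\right) \left(-245\right) = 6269305$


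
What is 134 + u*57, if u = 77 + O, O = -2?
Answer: 4409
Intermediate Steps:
u = 75 (u = 77 - 2 = 75)
134 + u*57 = 134 + 75*57 = 134 + 4275 = 4409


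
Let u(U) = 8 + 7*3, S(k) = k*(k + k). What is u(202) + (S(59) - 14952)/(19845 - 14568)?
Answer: 145043/5277 ≈ 27.486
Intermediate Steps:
S(k) = 2*k**2 (S(k) = k*(2*k) = 2*k**2)
u(U) = 29 (u(U) = 8 + 21 = 29)
u(202) + (S(59) - 14952)/(19845 - 14568) = 29 + (2*59**2 - 14952)/(19845 - 14568) = 29 + (2*3481 - 14952)/5277 = 29 + (6962 - 14952)*(1/5277) = 29 - 7990*1/5277 = 29 - 7990/5277 = 145043/5277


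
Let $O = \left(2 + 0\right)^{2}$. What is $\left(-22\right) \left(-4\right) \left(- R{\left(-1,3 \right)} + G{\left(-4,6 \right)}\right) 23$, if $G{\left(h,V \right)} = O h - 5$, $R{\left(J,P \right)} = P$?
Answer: $-48576$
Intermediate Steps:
$O = 4$ ($O = 2^{2} = 4$)
$G{\left(h,V \right)} = -5 + 4 h$ ($G{\left(h,V \right)} = 4 h - 5 = -5 + 4 h$)
$\left(-22\right) \left(-4\right) \left(- R{\left(-1,3 \right)} + G{\left(-4,6 \right)}\right) 23 = \left(-22\right) \left(-4\right) \left(\left(-1\right) 3 + \left(-5 + 4 \left(-4\right)\right)\right) 23 = 88 \left(-3 - 21\right) 23 = 88 \left(-24\right) 23 = \left(-2112\right) 23 = -48576$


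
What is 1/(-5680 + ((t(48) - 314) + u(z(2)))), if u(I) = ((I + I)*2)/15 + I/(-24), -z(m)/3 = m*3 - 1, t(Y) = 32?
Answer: -8/47723 ≈ -0.00016763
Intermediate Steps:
z(m) = 3 - 9*m (z(m) = -3*(m*3 - 1) = -3*(3*m - 1) = -3*(-1 + 3*m) = 3 - 9*m)
u(I) = 9*I/40 (u(I) = ((2*I)*2)*(1/15) + I*(-1/24) = (4*I)*(1/15) - I/24 = 4*I/15 - I/24 = 9*I/40)
1/(-5680 + ((t(48) - 314) + u(z(2)))) = 1/(-5680 + ((32 - 314) + 9*(3 - 9*2)/40)) = 1/(-5680 + (-282 + 9*(3 - 18)/40)) = 1/(-5680 + (-282 + (9/40)*(-15))) = 1/(-5680 + (-282 - 27/8)) = 1/(-5680 - 2283/8) = 1/(-47723/8) = -8/47723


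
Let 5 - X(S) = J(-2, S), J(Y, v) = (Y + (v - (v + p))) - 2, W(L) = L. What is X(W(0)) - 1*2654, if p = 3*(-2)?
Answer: -2651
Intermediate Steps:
p = -6
J(Y, v) = 4 + Y (J(Y, v) = (Y + (v - (v - 6))) - 2 = (Y + (v - (-6 + v))) - 2 = (Y + (v + (6 - v))) - 2 = (Y + 6) - 2 = (6 + Y) - 2 = 4 + Y)
X(S) = 3 (X(S) = 5 - (4 - 2) = 5 - 1*2 = 5 - 2 = 3)
X(W(0)) - 1*2654 = 3 - 1*2654 = 3 - 2654 = -2651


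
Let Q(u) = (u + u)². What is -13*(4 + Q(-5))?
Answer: -1352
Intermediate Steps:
Q(u) = 4*u² (Q(u) = (2*u)² = 4*u²)
-13*(4 + Q(-5)) = -13*(4 + 4*(-5)²) = -13*(4 + 4*25) = -13*(4 + 100) = -13*104 = -1352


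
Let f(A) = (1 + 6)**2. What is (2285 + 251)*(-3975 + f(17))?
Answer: -9956336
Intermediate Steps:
f(A) = 49 (f(A) = 7**2 = 49)
(2285 + 251)*(-3975 + f(17)) = (2285 + 251)*(-3975 + 49) = 2536*(-3926) = -9956336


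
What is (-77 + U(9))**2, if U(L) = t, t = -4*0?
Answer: 5929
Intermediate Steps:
t = 0
U(L) = 0
(-77 + U(9))**2 = (-77 + 0)**2 = (-77)**2 = 5929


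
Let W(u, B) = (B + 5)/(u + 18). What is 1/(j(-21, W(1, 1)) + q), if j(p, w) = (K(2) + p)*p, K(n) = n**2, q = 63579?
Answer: 1/63936 ≈ 1.5641e-5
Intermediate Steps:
W(u, B) = (5 + B)/(18 + u)
j(p, w) = p*(4 + p) (j(p, w) = (2**2 + p)*p = (4 + p)*p = p*(4 + p))
1/(j(-21, W(1, 1)) + q) = 1/(-21*(4 - 21) + 63579) = 1/(-21*(-17) + 63579) = 1/(357 + 63579) = 1/63936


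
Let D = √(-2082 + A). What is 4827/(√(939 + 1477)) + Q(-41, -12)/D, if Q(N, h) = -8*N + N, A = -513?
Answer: 4827*√151/604 - 287*I*√2595/2595 ≈ 98.204 - 5.6339*I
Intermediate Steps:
Q(N, h) = -7*N
D = I*√2595 (D = √(-2082 - 513) = √(-2595) = I*√2595 ≈ 50.941*I)
4827/(√(939 + 1477)) + Q(-41, -12)/D = 4827/(√(939 + 1477)) + (-7*(-41))/((I*√2595)) = 4827/(√2416) + 287*(-I*√2595/2595) = 4827/((4*√151)) - 287*I*√2595/2595 = 4827*(√151/604) - 287*I*√2595/2595 = 4827*√151/604 - 287*I*√2595/2595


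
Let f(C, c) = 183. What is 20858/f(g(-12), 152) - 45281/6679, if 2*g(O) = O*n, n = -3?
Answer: 131024159/1222257 ≈ 107.20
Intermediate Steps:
g(O) = -3*O/2 (g(O) = (O*(-3))/2 = (-3*O)/2 = -3*O/2)
20858/f(g(-12), 152) - 45281/6679 = 20858/183 - 45281/6679 = 131024159/1222257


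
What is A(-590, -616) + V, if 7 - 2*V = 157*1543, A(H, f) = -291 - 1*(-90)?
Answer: -121323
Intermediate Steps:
A(H, f) = -201 (A(H, f) = -291 + 90 = -201)
V = -121122 (V = 7/2 - 157*1543/2 = 7/2 - ½*242251 = 7/2 - 242251/2 = -121122)
A(-590, -616) + V = -201 - 121122 = -121323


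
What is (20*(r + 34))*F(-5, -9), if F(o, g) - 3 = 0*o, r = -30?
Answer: 240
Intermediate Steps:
F(o, g) = 3 (F(o, g) = 3 + 0*o = 3 + 0 = 3)
(20*(r + 34))*F(-5, -9) = (20*(-30 + 34))*3 = (20*4)*3 = 80*3 = 240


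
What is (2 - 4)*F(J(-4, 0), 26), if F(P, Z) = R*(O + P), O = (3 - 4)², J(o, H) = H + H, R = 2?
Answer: -4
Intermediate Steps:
J(o, H) = 2*H
O = 1 (O = (-1)² = 1)
F(P, Z) = 2 + 2*P (F(P, Z) = 2*(1 + P) = 2 + 2*P)
(2 - 4)*F(J(-4, 0), 26) = (2 - 4)*(2 + 2*(2*0)) = -2*(2 + 2*0) = -2*(2 + 0) = -2*2 = -4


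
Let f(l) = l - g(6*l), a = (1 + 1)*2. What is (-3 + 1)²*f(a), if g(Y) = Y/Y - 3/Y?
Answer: 25/2 ≈ 12.500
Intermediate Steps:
g(Y) = 1 - 3/Y
a = 4 (a = 2*2 = 4)
f(l) = l - (-3 + 6*l)/(6*l)
(-3 + 1)²*f(a) = (-3 + 1)²*(-1 + 4 + (½)/4) = (-2)²*(-1 + 4 + (½)*(¼)) = 4*(-1 + 4 + ⅛) = 4*(25/8) = 25/2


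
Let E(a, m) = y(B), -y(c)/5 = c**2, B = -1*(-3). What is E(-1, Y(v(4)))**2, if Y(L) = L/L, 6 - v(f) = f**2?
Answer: 2025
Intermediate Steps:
v(f) = 6 - f**2
B = 3
y(c) = -5*c**2
Y(L) = 1
E(a, m) = -45 (E(a, m) = -5*3**2 = -5*9 = -45)
E(-1, Y(v(4)))**2 = (-45)**2 = 2025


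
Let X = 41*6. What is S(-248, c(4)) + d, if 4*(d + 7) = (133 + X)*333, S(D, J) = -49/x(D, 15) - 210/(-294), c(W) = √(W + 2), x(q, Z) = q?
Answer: 54763269/1736 ≈ 31546.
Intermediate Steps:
X = 246
c(W) = √(2 + W)
S(D, J) = 5/7 - 49/D (S(D, J) = -49/D - 210/(-294) = -49/D - 210*(-1/294) = -49/D + 5/7 = 5/7 - 49/D)
d = 126179/4 (d = -7 + ((133 + 246)*333)/4 = -7 + (379*333)/4 = -7 + (¼)*126207 = -7 + 126207/4 = 126179/4 ≈ 31545.)
S(-248, c(4)) + d = (5/7 - 49/(-248)) + 126179/4 = (5/7 - 49*(-1/248)) + 126179/4 = (5/7 + 49/248) + 126179/4 = 1583/1736 + 126179/4 = 54763269/1736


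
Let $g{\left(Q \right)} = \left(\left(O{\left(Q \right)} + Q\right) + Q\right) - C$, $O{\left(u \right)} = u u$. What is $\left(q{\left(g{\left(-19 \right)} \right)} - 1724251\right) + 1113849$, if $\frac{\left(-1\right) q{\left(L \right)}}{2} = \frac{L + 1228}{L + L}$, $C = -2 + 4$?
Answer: $- \frac{195940591}{321} \approx -6.1041 \cdot 10^{5}$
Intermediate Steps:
$O{\left(u \right)} = u^{2}$
$C = 2$
$g{\left(Q \right)} = -2 + Q^{2} + 2 Q$ ($g{\left(Q \right)} = \left(\left(Q^{2} + Q\right) + Q\right) - 2 = \left(\left(Q + Q^{2}\right) + Q\right) - 2 = \left(Q^{2} + 2 Q\right) - 2 = -2 + Q^{2} + 2 Q$)
$q{\left(L \right)} = - \frac{1228 + L}{L}$ ($q{\left(L \right)} = - 2 \frac{L + 1228}{L + L} = - 2 \frac{1228 + L}{2 L} = - \frac{1228 + L}{L}$)
$\left(q{\left(g{\left(-19 \right)} \right)} - 1724251\right) + 1113849 = \left(\frac{-1228 - \left(-2 + \left(-19\right)^{2} + 2 \left(-19\right)\right)}{-2 + \left(-19\right)^{2} + 2 \left(-19\right)} - 1724251\right) + 1113849 = \left(\frac{-1228 - \left(-2 + 361 - 38\right)}{-2 + 361 - 38} - 1724251\right) + 1113849 = \left(\frac{-1228 - 321}{321} - 1724251\right) + 1113849 = \left(\frac{1}{321} \left(-1549\right) - 1724251\right) + 1113849 = \left(- \frac{1549}{321} - 1724251\right) + 1113849 = - \frac{553486120}{321} + 1113849 = - \frac{195940591}{321}$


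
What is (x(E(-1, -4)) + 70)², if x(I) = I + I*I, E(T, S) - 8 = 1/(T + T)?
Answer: 286225/16 ≈ 17889.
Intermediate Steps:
E(T, S) = 8 + 1/(2*T) (E(T, S) = 8 + 1/(T + T) = 8 + 1/(2*T))
x(I) = I + I²
(x(E(-1, -4)) + 70)² = ((8 + (½)/(-1))*(1 + (8 + (½)/(-1))) + 70)² = ((8 + (½)*(-1))*(1 + (8 + (½)*(-1))) + 70)² = ((8 - ½)*(1 + (8 - ½)) + 70)² = (15*(1 + 15/2)/2 + 70)² = ((15/2)*(17/2) + 70)² = (255/4 + 70)² = (535/4)² = 286225/16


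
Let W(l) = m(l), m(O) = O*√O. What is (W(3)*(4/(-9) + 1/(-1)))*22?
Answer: -286*√3/3 ≈ -165.12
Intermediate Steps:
m(O) = O^(3/2)
W(l) = l^(3/2)
(W(3)*(4/(-9) + 1/(-1)))*22 = (3^(3/2)*(4/(-9) + 1/(-1)))*22 = ((3*√3)*(4*(-⅑) + 1*(-1)))*22 = ((3*√3)*(-4/9 - 1))*22 = ((3*√3)*(-13/9))*22 = -13*√3/3*22 = -286*√3/3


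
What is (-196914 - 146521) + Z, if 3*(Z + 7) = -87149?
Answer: -1117475/3 ≈ -3.7249e+5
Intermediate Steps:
Z = -87170/3 (Z = -7 + (⅓)*(-87149) = -7 - 87149/3 = -87170/3 ≈ -29057.)
(-196914 - 146521) + Z = (-196914 - 146521) - 87170/3 = -343435 - 87170/3 = -1117475/3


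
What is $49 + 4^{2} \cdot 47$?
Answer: $801$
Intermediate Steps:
$49 + 4^{2} \cdot 47 = 49 + 16 \cdot 47 = 49 + 752 = 801$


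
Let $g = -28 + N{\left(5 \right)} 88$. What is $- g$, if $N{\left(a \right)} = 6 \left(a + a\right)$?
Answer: $-5252$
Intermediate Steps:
$N{\left(a \right)} = 12 a$ ($N{\left(a \right)} = 6 \cdot 2 a = 12 a$)
$g = 5252$ ($g = -28 + 12 \cdot 5 \cdot 88 = -28 + 60 \cdot 88 = -28 + 5280 = 5252$)
$- g = \left(-1\right) 5252 = -5252$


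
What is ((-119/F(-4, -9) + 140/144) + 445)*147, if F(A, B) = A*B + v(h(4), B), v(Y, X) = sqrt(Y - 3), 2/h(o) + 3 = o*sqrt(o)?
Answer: 5070225755/77916 + 17493*I*sqrt(65)/6493 ≈ 65073.0 + 21.721*I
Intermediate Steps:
h(o) = 2/(-3 + o**(3/2)) (h(o) = 2/(-3 + o*sqrt(o)) = 2/(-3 + o**(3/2)))
v(Y, X) = sqrt(-3 + Y)
F(A, B) = A*B + I*sqrt(65)/5 (F(A, B) = A*B + sqrt(-3 + 2/(-3 + 4**(3/2))) = A*B + sqrt(-3 + 2/(-3 + 8)) = A*B + sqrt(-3 + 2/5) = A*B + sqrt(-13/5) = A*B + I*sqrt(65)/5)
((-119/F(-4, -9) + 140/144) + 445)*147 = ((-119/(-4*(-9) + I*sqrt(65)/5) + 140/144) + 445)*147 = ((-119/(36 + I*sqrt(65)/5) + 140*(1/144)) + 445)*147 = ((-119/(36 + I*sqrt(65)/5) + 35/36) + 445)*147 = ((35/36 - 119/(36 + I*sqrt(65)/5)) + 445)*147 = (16055/36 - 119/(36 + I*sqrt(65)/5))*147 = 786695/12 - 17493/(36 + I*sqrt(65)/5)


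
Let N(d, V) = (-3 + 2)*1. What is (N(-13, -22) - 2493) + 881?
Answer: -1613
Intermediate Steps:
N(d, V) = -1 (N(d, V) = -1*1 = -1)
(N(-13, -22) - 2493) + 881 = (-1 - 2493) + 881 = -2494 + 881 = -1613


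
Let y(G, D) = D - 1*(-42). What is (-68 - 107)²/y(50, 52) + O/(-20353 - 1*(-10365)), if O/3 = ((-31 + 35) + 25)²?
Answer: 152822669/469436 ≈ 325.55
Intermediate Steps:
y(G, D) = 42 + D (y(G, D) = D + 42 = 42 + D)
O = 2523 (O = 3*((-31 + 35) + 25)² = 3*(4 + 25)² = 3*29² = 3*841 = 2523)
(-68 - 107)²/y(50, 52) + O/(-20353 - 1*(-10365)) = (-68 - 107)²/(42 + 52) + 2523/(-20353 - 1*(-10365)) = (-175)²/94 + 2523/(-20353 + 10365) = 30625*(1/94) + 2523/(-9988) = 30625/94 + 2523*(-1/9988) = 30625/94 - 2523/9988 = 152822669/469436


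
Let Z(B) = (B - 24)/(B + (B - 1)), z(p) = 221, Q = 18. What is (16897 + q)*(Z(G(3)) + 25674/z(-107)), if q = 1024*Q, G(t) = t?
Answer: 4371221841/1105 ≈ 3.9559e+6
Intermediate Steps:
Z(B) = (-24 + B)/(-1 + 2*B) (Z(B) = (-24 + B)/(B + (-1 + B)) = (-24 + B)/(-1 + 2*B))
q = 18432 (q = 1024*18 = 18432)
(16897 + q)*(Z(G(3)) + 25674/z(-107)) = (16897 + 18432)*((-24 + 3)/(-1 + 2*3) + 25674/221) = 35329*(-21/(-1 + 6) + 25674*(1/221)) = 35329*(-21/5 + 25674/221) = 35329*(123729/1105) = 4371221841/1105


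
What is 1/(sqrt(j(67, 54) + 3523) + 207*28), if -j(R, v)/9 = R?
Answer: 1449/8397674 - sqrt(730)/16795348 ≈ 0.00017094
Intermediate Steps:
j(R, v) = -9*R
1/(sqrt(j(67, 54) + 3523) + 207*28) = 1/(sqrt(-9*67 + 3523) + 207*28) = 1/(sqrt(-603 + 3523) + 5796) = 1/(sqrt(2920) + 5796) = 1/(2*sqrt(730) + 5796) = 1/(5796 + 2*sqrt(730))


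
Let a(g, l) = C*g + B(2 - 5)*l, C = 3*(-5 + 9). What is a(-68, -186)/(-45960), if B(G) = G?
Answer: 43/7660 ≈ 0.0056136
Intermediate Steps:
C = 12 (C = 3*4 = 12)
a(g, l) = -3*l + 12*g (a(g, l) = 12*g + (2 - 5)*l = 12*g - 3*l = -3*l + 12*g)
a(-68, -186)/(-45960) = (-3*(-186) + 12*(-68))/(-45960) = (558 - 816)*(-1/45960) = -258*(-1/45960) = 43/7660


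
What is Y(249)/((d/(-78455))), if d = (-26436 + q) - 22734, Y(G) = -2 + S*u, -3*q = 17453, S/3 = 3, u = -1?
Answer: -2589015/164963 ≈ -15.695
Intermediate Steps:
S = 9 (S = 3*3 = 9)
q = -17453/3 (q = -⅓*17453 = -17453/3 ≈ -5817.7)
Y(G) = -11 (Y(G) = -2 + 9*(-1) = -2 - 9 = -11)
d = -164963/3 (d = (-26436 - 17453/3) - 22734 = -96761/3 - 22734 = -164963/3 ≈ -54988.)
Y(249)/((d/(-78455))) = -11/((-164963/3/(-78455))) = -11/((-164963/3*(-1/78455))) = -11/164963/235365 = -11*235365/164963 = -2589015/164963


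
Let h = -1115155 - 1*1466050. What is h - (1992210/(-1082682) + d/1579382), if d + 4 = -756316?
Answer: -367814598332883080/142497371877 ≈ -2.5812e+6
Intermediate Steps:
d = -756320 (d = -4 - 756316 = -756320)
h = -2581205 (h = -1115155 - 1466050 = -2581205)
h - (1992210/(-1082682) + d/1579382) = -2581205 - (1992210/(-1082682) - 756320/1579382) = -2581205 - (1992210*(-1/1082682) - 756320*1/1579382) = -2581205 - (-332035/180447 - 378160/789691) = -2581205 - 1*(-330442888705/142497371877) = -2581205 + 330442888705/142497371877 = -367814598332883080/142497371877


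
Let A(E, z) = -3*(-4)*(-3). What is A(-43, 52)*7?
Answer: -252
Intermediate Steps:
A(E, z) = -36 (A(E, z) = 12*(-3) = -36)
A(-43, 52)*7 = -36*7 = -252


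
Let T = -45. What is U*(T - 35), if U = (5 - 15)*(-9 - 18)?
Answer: -21600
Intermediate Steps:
U = 270 (U = -10*(-27) = 270)
U*(T - 35) = 270*(-45 - 35) = 270*(-80) = -21600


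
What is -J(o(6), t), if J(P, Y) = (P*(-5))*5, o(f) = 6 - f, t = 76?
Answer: 0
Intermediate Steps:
J(P, Y) = -25*P (J(P, Y) = -5*P*5 = -25*P)
-J(o(6), t) = -(-25)*(6 - 1*6) = -(-25)*(6 - 6) = -(-25)*0 = -1*0 = 0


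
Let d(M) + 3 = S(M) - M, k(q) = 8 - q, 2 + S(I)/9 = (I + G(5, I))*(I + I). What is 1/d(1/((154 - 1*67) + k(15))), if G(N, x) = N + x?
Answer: -1600/31811 ≈ -0.050297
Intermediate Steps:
S(I) = -18 + 18*I*(5 + 2*I) (S(I) = -18 + 9*((I + (5 + I))*(I + I)) = -18 + 9*((5 + 2*I)*(2*I)) = -18 + 9*(2*I*(5 + 2*I)) = -18 + 18*I*(5 + 2*I))
d(M) = -21 + 36*M**2 + 89*M (d(M) = -3 + ((-18 + 36*M**2 + 90*M) - M) = -3 + (-18 + 36*M**2 + 89*M) = -21 + 36*M**2 + 89*M)
1/d(1/((154 - 1*67) + k(15))) = 1/(-21 + 36*(1/((154 - 1*67) + (8 - 1*15)))**2 + 89/((154 - 1*67) + (8 - 1*15))) = 1/(-21 + 36*(1/((154 - 67) + (8 - 15)))**2 + 89/((154 - 67) + (8 - 15))) = 1/(-21 + 36*(1/(87 - 7))**2 + 89/(87 - 7)) = 1/(-21 + 36*(1/80)**2 + 89/80) = 1/(-21 + 36*(1/80)**2 + 89*(1/80)) = 1/(-21 + 36*(1/6400) + 89/80) = 1/(-21 + 9/1600 + 89/80) = 1/(-31811/1600) = -1600/31811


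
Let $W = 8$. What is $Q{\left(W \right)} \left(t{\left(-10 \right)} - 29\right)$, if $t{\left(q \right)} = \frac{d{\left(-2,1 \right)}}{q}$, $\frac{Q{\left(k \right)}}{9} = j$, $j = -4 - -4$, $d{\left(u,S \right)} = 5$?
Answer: $0$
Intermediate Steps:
$j = 0$ ($j = -4 + 4 = 0$)
$Q{\left(k \right)} = 0$ ($Q{\left(k \right)} = 9 \cdot 0 = 0$)
$t{\left(q \right)} = \frac{5}{q}$
$Q{\left(W \right)} \left(t{\left(-10 \right)} - 29\right) = 0 \left(\frac{5}{-10} - 29\right) = 0 \left(5 \left(- \frac{1}{10}\right) - 29\right) = 0 \left(- \frac{1}{2} - 29\right) = 0 \left(- \frac{59}{2}\right) = 0$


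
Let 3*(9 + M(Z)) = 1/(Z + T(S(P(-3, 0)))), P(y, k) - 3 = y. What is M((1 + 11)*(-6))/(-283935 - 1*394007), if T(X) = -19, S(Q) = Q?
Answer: 1229/92539083 ≈ 1.3281e-5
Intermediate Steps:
P(y, k) = 3 + y
M(Z) = -9 + 1/(3*(-19 + Z)) (M(Z) = -9 + 1/(3*(Z - 19)) = -9 + 1/(3*(-19 + Z)))
M((1 + 11)*(-6))/(-283935 - 1*394007) = ((514 - 27*(1 + 11)*(-6))/(3*(-19 + (1 + 11)*(-6))))/(-283935 - 1*394007) = ((514 - 324*(-6))/(3*(-19 + 12*(-6))))/(-283935 - 394007) = ((514 - 27*(-72))/(3*(-19 - 72)))/(-677942) = ((⅓)*(514 + 1944)/(-91))*(-1/677942) = ((⅓)*(-1/91)*2458)*(-1/677942) = -2458/273*(-1/677942) = 1229/92539083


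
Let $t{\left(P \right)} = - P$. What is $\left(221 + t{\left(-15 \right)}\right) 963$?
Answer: $227268$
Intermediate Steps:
$\left(221 + t{\left(-15 \right)}\right) 963 = \left(221 - -15\right) 963 = \left(221 + 15\right) 963 = 236 \cdot 963 = 227268$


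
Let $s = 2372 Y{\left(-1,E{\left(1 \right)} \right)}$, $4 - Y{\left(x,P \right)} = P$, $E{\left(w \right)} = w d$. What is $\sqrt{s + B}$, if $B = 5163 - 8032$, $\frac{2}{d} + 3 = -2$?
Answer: $\frac{\sqrt{189195}}{5} \approx 86.993$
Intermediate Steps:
$d = - \frac{2}{5}$ ($d = \frac{2}{-3 - 2} = \frac{2}{-5} = 2 \left(- \frac{1}{5}\right) = - \frac{2}{5} \approx -0.4$)
$E{\left(w \right)} = - \frac{2 w}{5}$ ($E{\left(w \right)} = w \left(- \frac{2}{5}\right) = - \frac{2 w}{5}$)
$Y{\left(x,P \right)} = 4 - P$
$B = -2869$
$s = \frac{52184}{5}$ ($s = 2372 \left(4 - \left(- \frac{2}{5}\right) 1\right) = 2372 \left(4 - - \frac{2}{5}\right) = 2372 \left(4 + \frac{2}{5}\right) = 2372 \cdot \frac{22}{5} = \frac{52184}{5} \approx 10437.0$)
$\sqrt{s + B} = \sqrt{\frac{52184}{5} - 2869} = \sqrt{\frac{37839}{5}} = \frac{\sqrt{189195}}{5}$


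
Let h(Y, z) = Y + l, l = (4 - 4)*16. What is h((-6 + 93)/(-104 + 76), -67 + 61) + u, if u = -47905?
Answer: -1341427/28 ≈ -47908.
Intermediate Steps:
l = 0 (l = 0*16 = 0)
h(Y, z) = Y (h(Y, z) = Y + 0 = Y)
h((-6 + 93)/(-104 + 76), -67 + 61) + u = (-6 + 93)/(-104 + 76) - 47905 = 87/(-28) - 47905 = 87*(-1/28) - 47905 = -87/28 - 47905 = -1341427/28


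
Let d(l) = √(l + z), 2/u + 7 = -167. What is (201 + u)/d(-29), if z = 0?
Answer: -17486*I*√29/2523 ≈ -37.323*I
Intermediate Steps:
u = -1/87 (u = 2/(-7 - 167) = 2/(-174) = 2*(-1/174) = -1/87 ≈ -0.011494)
d(l) = √l (d(l) = √(l + 0) = √l)
(201 + u)/d(-29) = (201 - 1/87)/(√(-29)) = 17486/(87*((I*√29))) = 17486*(-I*√29/29)/87 = -17486*I*√29/2523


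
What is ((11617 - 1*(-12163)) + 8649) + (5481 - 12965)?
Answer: 24945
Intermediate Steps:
((11617 - 1*(-12163)) + 8649) + (5481 - 12965) = ((11617 + 12163) + 8649) - 7484 = (23780 + 8649) - 7484 = 32429 - 7484 = 24945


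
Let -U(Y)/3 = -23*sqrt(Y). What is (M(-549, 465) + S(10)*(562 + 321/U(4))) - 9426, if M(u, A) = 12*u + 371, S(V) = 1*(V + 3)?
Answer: -382111/46 ≈ -8306.8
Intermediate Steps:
S(V) = 3 + V (S(V) = 1*(3 + V) = 3 + V)
U(Y) = 69*sqrt(Y) (U(Y) = -(-69)*sqrt(Y) = 69*sqrt(Y))
M(u, A) = 371 + 12*u
(M(-549, 465) + S(10)*(562 + 321/U(4))) - 9426 = ((371 + 12*(-549)) + (3 + 10)*(562 + 321/((69*sqrt(4))))) - 9426 = ((371 - 6588) + 13*(562 + 321/((69*2)))) - 9426 = (-6217 + 13*(562 + 321/138)) - 9426 = (-6217 + 13*(562 + 321*(1/138))) - 9426 = (-6217 + 13*(562 + 107/46)) - 9426 = (-6217 + 13*(25959/46)) - 9426 = (-6217 + 337467/46) - 9426 = 51485/46 - 9426 = -382111/46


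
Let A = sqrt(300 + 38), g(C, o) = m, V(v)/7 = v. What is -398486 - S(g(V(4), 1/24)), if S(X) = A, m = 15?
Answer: -398486 - 13*sqrt(2) ≈ -3.9850e+5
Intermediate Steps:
V(v) = 7*v
g(C, o) = 15
A = 13*sqrt(2) (A = sqrt(338) = 13*sqrt(2) ≈ 18.385)
S(X) = 13*sqrt(2)
-398486 - S(g(V(4), 1/24)) = -398486 - 13*sqrt(2)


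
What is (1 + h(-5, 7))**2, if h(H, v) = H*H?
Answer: 676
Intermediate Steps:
h(H, v) = H**2
(1 + h(-5, 7))**2 = (1 + (-5)**2)**2 = (1 + 25)**2 = 26**2 = 676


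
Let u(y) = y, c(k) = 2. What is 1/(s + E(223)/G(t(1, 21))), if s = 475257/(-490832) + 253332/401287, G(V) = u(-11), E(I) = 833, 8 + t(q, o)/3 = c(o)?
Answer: -2166609508624/164801510191957 ≈ -0.013147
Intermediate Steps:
t(q, o) = -18 (t(q, o) = -24 + 3*2 = -24 + 6 = -18)
G(V) = -11
s = -66371003535/196964500784 (s = 475257*(-1/490832) + 253332*(1/401287) = -475257/490832 + 253332/401287 = -66371003535/196964500784 ≈ -0.33697)
1/(s + E(223)/G(t(1, 21))) = 1/(-66371003535/196964500784 + 833/(-11)) = 1/(-66371003535/196964500784 + 833*(-1/11)) = 1/(-66371003535/196964500784 - 833/11) = 1/(-164801510191957/2166609508624) = -2166609508624/164801510191957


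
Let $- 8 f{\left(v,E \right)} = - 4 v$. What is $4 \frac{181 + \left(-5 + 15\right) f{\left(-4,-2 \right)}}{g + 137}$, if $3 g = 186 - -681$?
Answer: $\frac{322}{213} \approx 1.5117$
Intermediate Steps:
$g = 289$ ($g = \frac{186 - -681}{3} = \frac{186 + 681}{3} = \frac{1}{3} \cdot 867 = 289$)
$f{\left(v,E \right)} = \frac{v}{2}$ ($f{\left(v,E \right)} = - \frac{\left(-4\right) v}{8} = \frac{v}{2}$)
$4 \frac{181 + \left(-5 + 15\right) f{\left(-4,-2 \right)}}{g + 137} = 4 \frac{181 + \left(-5 + 15\right) \frac{1}{2} \left(-4\right)}{289 + 137} = 4 \frac{181 + 10 \left(-2\right)}{426} = 4 \left(181 - 20\right) \frac{1}{426} = 4 \cdot 161 \cdot \frac{1}{426} = 4 \cdot \frac{161}{426} = \frac{322}{213}$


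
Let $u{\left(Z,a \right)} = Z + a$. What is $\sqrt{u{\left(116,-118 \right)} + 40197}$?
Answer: $\sqrt{40195} \approx 200.49$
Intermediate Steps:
$\sqrt{u{\left(116,-118 \right)} + 40197} = \sqrt{\left(116 - 118\right) + 40197} = \sqrt{-2 + 40197} = \sqrt{40195}$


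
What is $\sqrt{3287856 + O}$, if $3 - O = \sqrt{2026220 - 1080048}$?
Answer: $\sqrt{3287859 - 2 \sqrt{236543}} \approx 1813.0$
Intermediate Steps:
$O = 3 - 2 \sqrt{236543}$ ($O = 3 - \sqrt{2026220 - 1080048} = 3 - \sqrt{946172} = 3 - 2 \sqrt{236543} \approx -969.71$)
$\sqrt{3287856 + O} = \sqrt{3287856 + \left(3 - 2 \sqrt{236543}\right)} = \sqrt{3287859 - 2 \sqrt{236543}}$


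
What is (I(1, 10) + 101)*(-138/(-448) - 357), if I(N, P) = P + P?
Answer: -9667779/224 ≈ -43160.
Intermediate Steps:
I(N, P) = 2*P
(I(1, 10) + 101)*(-138/(-448) - 357) = (2*10 + 101)*(-138/(-448) - 357) = (20 + 101)*(-138*(-1/448) - 357) = 121*(69/224 - 357) = 121*(-79899/224) = -9667779/224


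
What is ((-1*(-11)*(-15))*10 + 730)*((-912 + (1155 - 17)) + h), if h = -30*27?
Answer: 537280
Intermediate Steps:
h = -810
((-1*(-11)*(-15))*10 + 730)*((-912 + (1155 - 17)) + h) = ((-1*(-11)*(-15))*10 + 730)*((-912 + (1155 - 17)) - 810) = ((11*(-15))*10 + 730)*((-912 + 1138) - 810) = (-165*10 + 730)*(226 - 810) = (-1650 + 730)*(-584) = -920*(-584) = 537280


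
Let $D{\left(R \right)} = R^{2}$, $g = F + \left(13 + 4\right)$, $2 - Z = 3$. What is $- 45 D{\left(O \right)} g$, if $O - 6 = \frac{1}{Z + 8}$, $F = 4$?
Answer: $- \frac{249615}{7} \approx -35659.0$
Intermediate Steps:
$Z = -1$ ($Z = 2 - 3 = -1$)
$O = \frac{43}{7}$ ($O = 6 + \frac{1}{-1 + 8} = 6 + \frac{1}{7} = \frac{43}{7} \approx 6.1429$)
$g = 21$ ($g = 4 + \left(13 + 4\right) = 4 + 17 = 21$)
$- 45 D{\left(O \right)} g = - 45 \left(\frac{43}{7}\right)^{2} \cdot 21 = \left(-45\right) \frac{1849}{49} \cdot 21 = \left(- \frac{83205}{49}\right) 21 = - \frac{249615}{7}$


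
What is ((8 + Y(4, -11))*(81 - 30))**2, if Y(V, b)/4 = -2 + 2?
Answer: 166464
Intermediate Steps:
Y(V, b) = 0 (Y(V, b) = 4*(-2 + 2) = 4*0 = 0)
((8 + Y(4, -11))*(81 - 30))**2 = ((8 + 0)*(81 - 30))**2 = (8*51)**2 = 408**2 = 166464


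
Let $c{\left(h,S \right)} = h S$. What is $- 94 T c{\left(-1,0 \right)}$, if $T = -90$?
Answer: $0$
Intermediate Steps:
$c{\left(h,S \right)} = S h$
$- 94 T c{\left(-1,0 \right)} = \left(-94\right) \left(-90\right) 0 \left(-1\right) = 8460 \cdot 0 = 0$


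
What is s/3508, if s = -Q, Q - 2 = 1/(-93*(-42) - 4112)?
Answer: -411/722648 ≈ -0.00056874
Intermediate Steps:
Q = 411/206 (Q = 2 + 1/(-93*(-42) - 4112) = 2 + 1/(3906 - 4112) = 2 + 1/(-206) = 2 - 1/206 = 411/206 ≈ 1.9951)
s = -411/206 (s = -1*411/206 = -411/206 ≈ -1.9951)
s/3508 = -411/206/3508 = -411/206*1/3508 = -411/722648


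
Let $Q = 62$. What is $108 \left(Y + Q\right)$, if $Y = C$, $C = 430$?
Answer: $53136$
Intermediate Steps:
$Y = 430$
$108 \left(Y + Q\right) = 108 \left(430 + 62\right) = 108 \cdot 492 = 53136$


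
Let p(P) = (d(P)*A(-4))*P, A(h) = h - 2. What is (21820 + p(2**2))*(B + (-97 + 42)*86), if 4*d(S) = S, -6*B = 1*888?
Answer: -106320888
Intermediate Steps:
A(h) = -2 + h
B = -148 (B = -888/6 = -1/6*888 = -148)
d(S) = S/4
p(P) = -3*P**2/2 (p(P) = ((P/4)*(-2 - 4))*P = ((P/4)*(-6))*P = (-3*P/2)*P = -3*P**2/2)
(21820 + p(2**2))*(B + (-97 + 42)*86) = (21820 - 3*(2**2)**2/2)*(-148 + (-97 + 42)*86) = (21820 - 3/2*4**2)*(-148 - 55*86) = (21820 - 3/2*16)*(-148 - 4730) = (21820 - 24)*(-4878) = 21796*(-4878) = -106320888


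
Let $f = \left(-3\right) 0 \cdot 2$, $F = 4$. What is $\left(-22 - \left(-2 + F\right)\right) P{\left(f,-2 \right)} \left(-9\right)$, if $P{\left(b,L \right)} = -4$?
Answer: $-864$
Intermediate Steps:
$f = 0$ ($f = 0 \cdot 2 = 0$)
$\left(-22 - \left(-2 + F\right)\right) P{\left(f,-2 \right)} \left(-9\right) = \left(-22 + \left(2 - 4\right)\right) \left(-4\right) \left(-9\right) = \left(-22 - 2\right) \left(-4\right) \left(-9\right) = \left(-24\right) \left(-4\right) \left(-9\right) = 96 \left(-9\right) = -864$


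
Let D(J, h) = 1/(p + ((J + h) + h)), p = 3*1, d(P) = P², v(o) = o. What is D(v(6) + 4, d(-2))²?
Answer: 1/441 ≈ 0.0022676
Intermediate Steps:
p = 3
D(J, h) = 1/(3 + J + 2*h) (D(J, h) = 1/(3 + ((J + h) + h)) = 1/(3 + (J + 2*h)) = 1/(3 + J + 2*h))
D(v(6) + 4, d(-2))² = (1/(3 + (6 + 4) + 2*(-2)²))² = (1/(3 + 10 + 2*4))² = (1/(3 + 10 + 8))² = (1/21)² = 1/441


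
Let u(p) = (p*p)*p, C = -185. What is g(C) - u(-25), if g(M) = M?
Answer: 15440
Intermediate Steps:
u(p) = p³ (u(p) = p²*p = p³)
g(C) - u(-25) = -185 - 1*(-25)³ = -185 - 1*(-15625) = -185 + 15625 = 15440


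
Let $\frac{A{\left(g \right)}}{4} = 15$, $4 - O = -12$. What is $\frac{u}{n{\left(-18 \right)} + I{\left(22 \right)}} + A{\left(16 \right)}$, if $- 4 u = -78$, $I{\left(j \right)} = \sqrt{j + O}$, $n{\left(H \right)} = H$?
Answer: $\frac{1293}{22} - \frac{3 \sqrt{38}}{44} \approx 58.352$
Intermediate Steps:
$O = 16$ ($O = 4 - -12 = 4 + 12 = 16$)
$I{\left(j \right)} = \sqrt{16 + j}$ ($I{\left(j \right)} = \sqrt{j + 16} = \sqrt{16 + j}$)
$A{\left(g \right)} = 60$ ($A{\left(g \right)} = 4 \cdot 15 = 60$)
$u = \frac{39}{2}$ ($u = \left(- \frac{1}{4}\right) \left(-78\right) = \frac{39}{2} \approx 19.5$)
$\frac{u}{n{\left(-18 \right)} + I{\left(22 \right)}} + A{\left(16 \right)} = \frac{39}{2 \left(-18 + \sqrt{16 + 22}\right)} + 60 = \frac{39}{2 \left(-18 + \sqrt{38}\right)} + 60 = 60 + \frac{39}{2 \left(-18 + \sqrt{38}\right)}$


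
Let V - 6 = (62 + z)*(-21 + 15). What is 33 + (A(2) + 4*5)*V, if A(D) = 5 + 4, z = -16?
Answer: -7797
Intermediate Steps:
A(D) = 9
V = -270 (V = 6 + (62 - 16)*(-21 + 15) = 6 + 46*(-6) = 6 - 276 = -270)
33 + (A(2) + 4*5)*V = 33 + (9 + 4*5)*(-270) = 33 + (9 + 20)*(-270) = 33 + 29*(-270) = 33 - 7830 = -7797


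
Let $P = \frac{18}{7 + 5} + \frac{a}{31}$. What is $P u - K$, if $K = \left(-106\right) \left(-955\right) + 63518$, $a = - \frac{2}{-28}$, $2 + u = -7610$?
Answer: $- \frac{38231828}{217} \approx -1.7618 \cdot 10^{5}$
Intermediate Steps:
$u = -7612$ ($u = -2 - 7610 = -7612$)
$a = \frac{1}{14}$ ($a = \left(-2\right) \left(- \frac{1}{28}\right) = \frac{1}{14} \approx 0.071429$)
$P = \frac{326}{217}$ ($P = \frac{18}{7 + 5} + \frac{1}{14 \cdot 31} = \frac{18}{12} + \frac{1}{14} \cdot \frac{1}{31} = 18 \cdot \frac{1}{12} + \frac{1}{434} = \frac{3}{2} + \frac{1}{434} = \frac{326}{217} \approx 1.5023$)
$K = 164748$ ($K = 101230 + 63518 = 164748$)
$P u - K = \frac{326}{217} \left(-7612\right) - 164748 = - \frac{2481512}{217} - 164748 = - \frac{38231828}{217}$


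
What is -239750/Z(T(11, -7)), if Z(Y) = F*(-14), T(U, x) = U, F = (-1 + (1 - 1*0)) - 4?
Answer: -17125/4 ≈ -4281.3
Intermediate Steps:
F = -4 (F = (-1 + (1 + 0)) - 4 = (-1 + 1) - 4 = 0 - 4 = -4)
Z(Y) = 56 (Z(Y) = -4*(-14) = 56)
-239750/Z(T(11, -7)) = -239750/56 = -239750*1/56 = -17125/4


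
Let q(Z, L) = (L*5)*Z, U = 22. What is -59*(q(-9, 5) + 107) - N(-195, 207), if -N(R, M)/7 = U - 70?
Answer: 6626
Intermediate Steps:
q(Z, L) = 5*L*Z (q(Z, L) = (5*L)*Z = 5*L*Z)
N(R, M) = 336 (N(R, M) = -7*(22 - 70) = -7*(-48) = 336)
-59*(q(-9, 5) + 107) - N(-195, 207) = -59*(5*5*(-9) + 107) - 1*336 = -59*(-225 + 107) - 336 = -59*(-118) - 336 = 6962 - 336 = 6626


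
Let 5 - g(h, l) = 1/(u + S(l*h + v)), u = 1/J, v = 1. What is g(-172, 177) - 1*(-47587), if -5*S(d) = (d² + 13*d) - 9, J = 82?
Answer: 3615240587606114/75963199437 ≈ 47592.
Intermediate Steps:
u = 1/82 ≈ 0.012195
S(d) = 9/5 - 13*d/5 - d²/5 (S(d) = -((d² + 13*d) - 9)/5 = -(-9 + d² + 13*d)/5 = 9/5 - 13*d/5 - d²/5)
g(h, l) = 5 - 1/(-323/410 - (1 + h*l)²/5 - 13*h*l/5) (g(h, l) = 5 - 1/(1/82 + (9/5 - 13*(l*h + 1)/5 - (l*h + 1)²/5)) = 5 - 1/(1/82 + (9/5 - 13*(h*l + 1)/5 - (h*l + 1)²/5)) = 5 - 1/(1/82 + (9/5 - 13*(1 + h*l)/5 - (1 + h*l)²/5)) = 5 - 1/(1/82 + (9/5 + (-13/5 - 13*h*l/5) - (1 + h*l)²/5)) = 5 - 1/(1/82 + (-⅘ - (1 + h*l)²/5 - 13*h*l/5)) = 5 - 1/(-323/410 - (1 + h*l)²/5 - 13*h*l/5))
g(-172, 177) - 1*(-47587) = 5*(405 + 82*(1 - 172*177)² + 1066*(-172)*177)/(323 + 82*(1 - 172*177)² + 1066*(-172)*177) - 1*(-47587) = 5*(405 + 82*(1 - 30444)² - 32453304)/(323 + 82*(1 - 30444)² - 32453304) + 47587 = 5*(405 + 82*(-30443)² - 32453304)/(323 + 82*(-30443)² - 32453304) + 47587 = 5*(405 + 82*926776249 - 32453304)/(323 + 82*926776249 - 32453304) + 47587 = 5*(405 + 75995652418 - 32453304)/(323 + 75995652418 - 32453304) + 47587 = 5*75963199519/75963199437 + 47587 = 5*(1/75963199437)*75963199519 + 47587 = 379815997595/75963199437 + 47587 = 3615240587606114/75963199437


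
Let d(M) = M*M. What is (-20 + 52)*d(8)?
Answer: 2048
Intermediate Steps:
d(M) = M²
(-20 + 52)*d(8) = (-20 + 52)*8² = 32*64 = 2048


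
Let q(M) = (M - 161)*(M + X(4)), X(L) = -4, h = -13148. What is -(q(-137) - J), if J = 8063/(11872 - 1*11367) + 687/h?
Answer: -278882929931/6639740 ≈ -42002.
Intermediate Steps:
J = 105665389/6639740 (J = 8063/(11872 - 1*11367) + 687/(-13148) = 8063/(11872 - 11367) + 687*(-1/13148) = 8063/505 - 687/13148 = 105665389/6639740 ≈ 15.914)
q(M) = (-161 + M)*(-4 + M) (q(M) = (M - 161)*(M - 4) = (-161 + M)*(-4 + M))
-(q(-137) - J) = -((644 + (-137)² - 165*(-137)) - 1*105665389/6639740) = -((644 + 18769 + 22605) - 105665389/6639740) = -(42018 - 105665389/6639740) = -1*278882929931/6639740 = -278882929931/6639740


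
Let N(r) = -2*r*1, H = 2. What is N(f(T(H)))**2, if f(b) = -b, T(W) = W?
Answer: 16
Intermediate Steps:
N(r) = -2*r
N(f(T(H)))**2 = (-(-2)*2)**2 = (-2*(-2))**2 = 4**2 = 16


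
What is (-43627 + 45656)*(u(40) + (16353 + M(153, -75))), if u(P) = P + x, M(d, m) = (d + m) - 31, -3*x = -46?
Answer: 100163614/3 ≈ 3.3388e+7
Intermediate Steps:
x = 46/3 (x = -1/3*(-46) = 46/3 ≈ 15.333)
M(d, m) = -31 + d + m
u(P) = 46/3 + P (u(P) = P + 46/3 = 46/3 + P)
(-43627 + 45656)*(u(40) + (16353 + M(153, -75))) = (-43627 + 45656)*((46/3 + 40) + (16353 + (-31 + 153 - 75))) = 2029*(166/3 + (16353 + 47)) = 2029*(166/3 + 16400) = 2029*(49366/3) = 100163614/3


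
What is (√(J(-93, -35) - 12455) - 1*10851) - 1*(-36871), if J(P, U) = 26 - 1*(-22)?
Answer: 26020 + I*√12407 ≈ 26020.0 + 111.39*I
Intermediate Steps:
J(P, U) = 48 (J(P, U) = 26 + 22 = 48)
(√(J(-93, -35) - 12455) - 1*10851) - 1*(-36871) = (√(48 - 12455) - 1*10851) - 1*(-36871) = (√(-12407) - 10851) + 36871 = (I*√12407 - 10851) + 36871 = (-10851 + I*√12407) + 36871 = 26020 + I*√12407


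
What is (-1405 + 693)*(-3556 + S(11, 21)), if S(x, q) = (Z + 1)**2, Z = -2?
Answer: 2531160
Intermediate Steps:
S(x, q) = 1 (S(x, q) = (-2 + 1)**2 = (-1)**2 = 1)
(-1405 + 693)*(-3556 + S(11, 21)) = (-1405 + 693)*(-3556 + 1) = -712*(-3555) = 2531160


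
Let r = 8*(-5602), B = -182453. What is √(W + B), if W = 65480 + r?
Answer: I*√161789 ≈ 402.23*I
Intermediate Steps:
r = -44816
W = 20664 (W = 65480 - 44816 = 20664)
√(W + B) = √(20664 - 182453) = √(-161789) = I*√161789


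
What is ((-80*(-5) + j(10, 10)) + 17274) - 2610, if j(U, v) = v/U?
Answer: 15065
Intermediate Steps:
((-80*(-5) + j(10, 10)) + 17274) - 2610 = ((-80*(-5) + 10/10) + 17274) - 2610 = ((400 + 10*(1/10)) + 17274) - 2610 = ((400 + 1) + 17274) - 2610 = (401 + 17274) - 2610 = 17675 - 2610 = 15065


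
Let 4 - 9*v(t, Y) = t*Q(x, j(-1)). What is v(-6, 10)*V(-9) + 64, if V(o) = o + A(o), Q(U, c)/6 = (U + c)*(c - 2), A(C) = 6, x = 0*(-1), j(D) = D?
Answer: 80/3 ≈ 26.667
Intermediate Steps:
x = 0
Q(U, c) = 6*(-2 + c)*(U + c) (Q(U, c) = 6*((U + c)*(c - 2)) = 6*((U + c)*(-2 + c)) = 6*((-2 + c)*(U + c)) = 6*(-2 + c)*(U + c))
v(t, Y) = 4/9 - 2*t (v(t, Y) = 4/9 - t*(-12*0 - 12*(-1) + 6*(-1)**2 + 6*0*(-1))/9 = 4/9 - t*(0 + 12 + 6*1 + 0)/9 = 4/9 - t*(0 + 12 + 6 + 0)/9 = 4/9 - t*18/9 = 4/9 - 2*t)
V(o) = 6 + o (V(o) = o + 6 = 6 + o)
v(-6, 10)*V(-9) + 64 = (4/9 - 2*(-6))*(6 - 9) + 64 = (4/9 + 12)*(-3) + 64 = (112/9)*(-3) + 64 = -112/3 + 64 = 80/3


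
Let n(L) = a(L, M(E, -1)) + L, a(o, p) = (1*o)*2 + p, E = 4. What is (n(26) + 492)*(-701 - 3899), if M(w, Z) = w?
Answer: -2640400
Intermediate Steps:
a(o, p) = p + 2*o (a(o, p) = o*2 + p = 2*o + p = p + 2*o)
n(L) = 4 + 3*L (n(L) = (4 + 2*L) + L = 4 + 3*L)
(n(26) + 492)*(-701 - 3899) = ((4 + 3*26) + 492)*(-701 - 3899) = ((4 + 78) + 492)*(-4600) = (82 + 492)*(-4600) = 574*(-4600) = -2640400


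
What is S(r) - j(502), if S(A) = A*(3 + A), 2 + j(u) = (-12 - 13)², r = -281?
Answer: 77495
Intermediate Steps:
j(u) = 623 (j(u) = -2 + (-12 - 13)² = -2 + (-25)² = -2 + 625 = 623)
S(r) - j(502) = -281*(3 - 281) - 1*623 = -281*(-278) - 623 = 78118 - 623 = 77495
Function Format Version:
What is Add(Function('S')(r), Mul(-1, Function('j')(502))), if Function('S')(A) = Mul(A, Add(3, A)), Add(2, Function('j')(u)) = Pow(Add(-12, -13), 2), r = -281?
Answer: 77495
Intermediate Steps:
Function('j')(u) = 623 (Function('j')(u) = Add(-2, Pow(Add(-12, -13), 2)) = Add(-2, Pow(-25, 2)) = Add(-2, 625) = 623)
Add(Function('S')(r), Mul(-1, Function('j')(502))) = Add(Mul(-281, Add(3, -281)), Mul(-1, 623)) = Add(Mul(-281, -278), -623) = Add(78118, -623) = 77495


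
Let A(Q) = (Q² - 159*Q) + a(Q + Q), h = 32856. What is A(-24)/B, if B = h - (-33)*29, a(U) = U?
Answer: 1448/11271 ≈ 0.12847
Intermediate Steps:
B = 33813 (B = 32856 - (-33)*29 = 32856 - 1*(-957) = 32856 + 957 = 33813)
A(Q) = Q² - 157*Q (A(Q) = (Q² - 159*Q) + (Q + Q) = (Q² - 159*Q) + 2*Q = Q² - 157*Q)
A(-24)/B = -24*(-157 - 24)/33813 = -24*(-181)*(1/33813) = 4344*(1/33813) = 1448/11271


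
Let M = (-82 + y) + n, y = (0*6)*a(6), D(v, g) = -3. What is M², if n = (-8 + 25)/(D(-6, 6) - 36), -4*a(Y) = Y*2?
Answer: 10336225/1521 ≈ 6795.7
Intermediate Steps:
a(Y) = -Y/2 (a(Y) = -Y*2/4 = -Y/2)
n = -17/39 (n = (-8 + 25)/(-3 - 36) = 17/(-39) = 17*(-1/39) = -17/39 ≈ -0.43590)
y = 0 (y = (0*6)*(-½*6) = 0*(-3) = 0)
M = -3215/39 (M = (-82 + 0) - 17/39 = -82 - 17/39 = -3215/39 ≈ -82.436)
M² = (-3215/39)² = 10336225/1521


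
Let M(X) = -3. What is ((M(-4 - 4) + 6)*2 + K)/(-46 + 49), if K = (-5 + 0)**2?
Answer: 31/3 ≈ 10.333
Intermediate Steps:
K = 25 (K = (-5)**2 = 25)
((M(-4 - 4) + 6)*2 + K)/(-46 + 49) = ((-3 + 6)*2 + 25)/(-46 + 49) = (3*2 + 25)/3 = (6 + 25)*(1/3) = 31*(1/3) = 31/3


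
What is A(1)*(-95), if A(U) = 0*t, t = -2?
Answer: 0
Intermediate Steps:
A(U) = 0 (A(U) = 0*(-2) = 0)
A(1)*(-95) = 0*(-95) = 0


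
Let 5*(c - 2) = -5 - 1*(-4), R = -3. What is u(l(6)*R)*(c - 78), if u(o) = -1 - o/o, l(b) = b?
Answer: 762/5 ≈ 152.40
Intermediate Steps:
c = 9/5 (c = 2 + (-5 - 1*(-4))/5 = 2 + (-5 + 4)/5 = 2 + (⅕)*(-1) = 2 - ⅕ = 9/5 ≈ 1.8000)
u(o) = -2 (u(o) = -1 - 1*1 = -1 - 1 = -2)
u(l(6)*R)*(c - 78) = -2*(9/5 - 78) = -2*(-381/5) = 762/5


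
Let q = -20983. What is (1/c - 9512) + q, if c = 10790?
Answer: -329041049/10790 ≈ -30495.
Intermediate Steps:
(1/c - 9512) + q = (1/10790 - 9512) - 20983 = -102634479/10790 - 20983 = -329041049/10790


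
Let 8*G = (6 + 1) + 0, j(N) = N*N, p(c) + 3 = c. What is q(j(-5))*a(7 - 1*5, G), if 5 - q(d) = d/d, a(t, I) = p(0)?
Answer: -12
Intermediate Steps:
p(c) = -3 + c
j(N) = N²
G = 7/8 (G = ((6 + 1) + 0)/8 = (7 + 0)/8 = (⅛)*7 = 7/8 ≈ 0.87500)
a(t, I) = -3 (a(t, I) = -3 + 0 = -3)
q(d) = 4 (q(d) = 5 - d/d = 5 - 1*1 = 5 - 1 = 4)
q(j(-5))*a(7 - 1*5, G) = 4*(-3) = -12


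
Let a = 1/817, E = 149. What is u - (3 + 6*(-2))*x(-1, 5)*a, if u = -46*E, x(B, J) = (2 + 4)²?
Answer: -5599394/817 ≈ -6853.6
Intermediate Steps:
x(B, J) = 36 (x(B, J) = 6² = 36)
a = 1/817 ≈ 0.0012240
u = -6854 (u = -46*149 = -6854)
u - (3 + 6*(-2))*x(-1, 5)*a = -6854 - (3 + 6*(-2))*36/817 = -6854 - (3 - 12)*36/817 = -6854 - (-9*36)/817 = -6854 - (-324)/817 = -6854 - 1*(-324/817) = -6854 + 324/817 = -5599394/817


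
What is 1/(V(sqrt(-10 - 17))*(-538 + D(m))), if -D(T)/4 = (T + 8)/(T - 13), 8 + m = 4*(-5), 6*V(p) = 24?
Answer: -41/88552 ≈ -0.00046300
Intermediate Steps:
V(p) = 4 (V(p) = (1/6)*24 = 4)
m = -28 (m = -8 + 4*(-5) = -8 - 20 = -28)
D(T) = -4*(8 + T)/(-13 + T) (D(T) = -4*(T + 8)/(T - 13) = -4*(8 + T)/(-13 + T))
1/(V(sqrt(-10 - 17))*(-538 + D(m))) = 1/(4*(-538 + 4*(-8 - 1*(-28))/(-13 - 28))) = 1/(4*(-538 + 4*(-8 + 28)/(-41))) = 1/(4*(-538 + 4*(-1/41)*20)) = 1/(4*(-538 - 80/41)) = 1/(4*(-22138/41)) = 1/(-88552/41) = -41/88552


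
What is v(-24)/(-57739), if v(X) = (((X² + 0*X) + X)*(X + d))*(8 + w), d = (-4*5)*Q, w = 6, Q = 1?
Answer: 30912/5249 ≈ 5.8891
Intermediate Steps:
d = -20 (d = -4*5*1 = -20*1 = -20)
v(X) = 14*(-20 + X)*(X + X²) (v(X) = (((X² + 0*X) + X)*(X - 20))*(8 + 6) = (((X² + 0) + X)*(-20 + X))*14 = ((X² + X)*(-20 + X))*14 = ((X + X²)*(-20 + X))*14 = ((-20 + X)*(X + X²))*14 = 14*(-20 + X)*(X + X²))
v(-24)/(-57739) = (14*(-24)*(-20 + (-24)² - 19*(-24)))/(-57739) = (14*(-24)*(-20 + 576 + 456))*(-1/57739) = (14*(-24)*1012)*(-1/57739) = -340032*(-1/57739) = 30912/5249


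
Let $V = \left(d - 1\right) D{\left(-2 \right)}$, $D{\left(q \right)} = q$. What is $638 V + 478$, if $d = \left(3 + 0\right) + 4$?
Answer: $-7178$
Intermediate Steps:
$d = 7$ ($d = 3 + 4 = 7$)
$V = -12$ ($V = \left(7 - 1\right) \left(-2\right) = 6 \left(-2\right) = -12$)
$638 V + 478 = 638 \left(-12\right) + 478 = -7656 + 478 = -7178$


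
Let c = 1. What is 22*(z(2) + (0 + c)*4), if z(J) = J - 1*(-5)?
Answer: 242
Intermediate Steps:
z(J) = 5 + J (z(J) = J + 5 = 5 + J)
22*(z(2) + (0 + c)*4) = 22*((5 + 2) + (0 + 1)*4) = 22*(7 + 1*4) = 22*(7 + 4) = 22*11 = 242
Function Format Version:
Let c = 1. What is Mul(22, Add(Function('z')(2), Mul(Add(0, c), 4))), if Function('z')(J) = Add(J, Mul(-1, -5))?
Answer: 242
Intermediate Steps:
Function('z')(J) = Add(5, J) (Function('z')(J) = Add(J, 5) = Add(5, J))
Mul(22, Add(Function('z')(2), Mul(Add(0, c), 4))) = Mul(22, Add(Add(5, 2), Mul(Add(0, 1), 4))) = Mul(22, Add(7, Mul(1, 4))) = Mul(22, Add(7, 4)) = Mul(22, 11) = 242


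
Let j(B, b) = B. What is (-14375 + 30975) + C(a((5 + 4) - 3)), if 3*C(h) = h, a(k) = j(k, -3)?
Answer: 16602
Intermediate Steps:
a(k) = k
C(h) = h/3
(-14375 + 30975) + C(a((5 + 4) - 3)) = (-14375 + 30975) + ((5 + 4) - 3)/3 = 16600 + (9 - 3)/3 = 16600 + (⅓)*6 = 16600 + 2 = 16602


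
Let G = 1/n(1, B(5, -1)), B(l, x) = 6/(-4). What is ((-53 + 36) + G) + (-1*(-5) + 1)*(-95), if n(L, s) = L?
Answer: -586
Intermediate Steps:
B(l, x) = -3/2 (B(l, x) = 6*(-¼) = -3/2)
G = 1 (G = 1/1 = 1)
((-53 + 36) + G) + (-1*(-5) + 1)*(-95) = ((-53 + 36) + 1) + (-1*(-5) + 1)*(-95) = (-17 + 1) + (5 + 1)*(-95) = -16 + 6*(-95) = -16 - 570 = -586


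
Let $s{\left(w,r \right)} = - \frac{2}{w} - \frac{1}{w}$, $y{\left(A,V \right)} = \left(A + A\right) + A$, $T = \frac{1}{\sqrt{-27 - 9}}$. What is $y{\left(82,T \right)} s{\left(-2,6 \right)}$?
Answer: $369$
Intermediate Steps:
$T = - \frac{i}{6}$ ($T = \frac{1}{\sqrt{-36}} = \frac{1}{6 i} = - \frac{i}{6} \approx - 0.16667 i$)
$y{\left(A,V \right)} = 3 A$ ($y{\left(A,V \right)} = 2 A + A = 3 A$)
$s{\left(w,r \right)} = - \frac{3}{w}$
$y{\left(82,T \right)} s{\left(-2,6 \right)} = 3 \cdot 82 \left(- \frac{3}{-2}\right) = 246 \left(\left(-3\right) \left(- \frac{1}{2}\right)\right) = 246 \cdot \frac{3}{2} = 369$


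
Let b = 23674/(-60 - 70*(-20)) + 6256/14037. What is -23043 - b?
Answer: -216884923459/9404790 ≈ -23061.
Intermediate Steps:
b = 170347489/9404790 (b = 23674/(-60 + 1400) + 6256*(1/14037) = 23674/1340 + 6256/14037 = 23674*(1/1340) + 6256/14037 = 11837/670 + 6256/14037 = 170347489/9404790 ≈ 18.113)
-23043 - b = -23043 - 1*170347489/9404790 = -23043 - 170347489/9404790 = -216884923459/9404790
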